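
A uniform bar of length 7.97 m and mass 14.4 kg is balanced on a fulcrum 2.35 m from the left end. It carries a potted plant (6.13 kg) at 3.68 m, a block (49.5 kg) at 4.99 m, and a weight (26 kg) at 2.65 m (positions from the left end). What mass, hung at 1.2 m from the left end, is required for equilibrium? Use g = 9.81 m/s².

m ≈ 148 kg

Take moments about the fulcrum (at 2.35 m from the left end).
Beam weight: 14.4 × 9.81 = 141.3 N down at 3.985 m → arm 1.635 m, τ = 141.3 × 1.635 = 231 N·m clockwise.
Potted plant: 6.13 × 9.81 = 60.14 N down at 3.68 m → arm 1.33 m, τ = 60.14 × 1.33 = 79.99 N·m clockwise.
Block: 49.5 × 9.81 = 485.6 N down at 4.99 m → arm 2.64 m, τ = 485.6 × 2.64 = 1282 N·m clockwise.
Weight: 26 × 9.81 = 255.1 N down at 2.65 m → arm 0.3 m, τ = 255.1 × 0.3 = 76.53 N·m clockwise.
Net moment of known loads = 1670 N·m clockwise.
An unknown mass m at 1.2 m has arm 1.15 m; its moment is m·g·1.15 counterclockwise.
Στ = 0 ⇒ m × 9.81 × 1.15 = 1670 ⇒ m = 1670 / (9.81 × 1.15) = 148 kg.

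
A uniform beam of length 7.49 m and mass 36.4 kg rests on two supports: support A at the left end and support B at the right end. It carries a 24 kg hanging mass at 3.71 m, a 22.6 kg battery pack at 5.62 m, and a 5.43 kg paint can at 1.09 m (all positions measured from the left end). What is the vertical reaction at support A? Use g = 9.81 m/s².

R_A ≈ 398 N

Take moments about support B.
Beam weight: 36.4 × 9.81 = 357.1 N down at 3.745 m → arm 3.745 m, τ = 357.1 × 3.745 = 1337 N·m counterclockwise.
Hanging mass: 24 × 9.81 = 235.4 N down at 3.71 m → arm 3.78 m, τ = 235.4 × 3.78 = 889.8 N·m counterclockwise.
Battery pack: 22.6 × 9.81 = 221.7 N down at 5.62 m → arm 1.87 m, τ = 221.7 × 1.87 = 414.6 N·m counterclockwise.
Paint can: 5.43 × 9.81 = 53.27 N down at 1.09 m → arm 6.4 m, τ = 53.27 × 6.4 = 340.9 N·m counterclockwise.
Net load moment about support B = 2982 N·m counterclockwise.
Reaction R at support A is upward at 0 m, arm 7.49 m → moment R × 7.49 clockwise.
Στ = 0 ⇒ R × 7.49 = 2982 ⇒ R = 398 N.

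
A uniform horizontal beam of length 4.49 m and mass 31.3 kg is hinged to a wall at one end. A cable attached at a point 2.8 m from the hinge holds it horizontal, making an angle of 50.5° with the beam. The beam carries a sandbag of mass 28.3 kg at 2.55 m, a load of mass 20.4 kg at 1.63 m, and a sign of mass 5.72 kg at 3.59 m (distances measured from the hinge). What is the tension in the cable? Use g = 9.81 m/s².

Take moments about the hinge.
Beam weight: 31.3 × 9.81 = 307.1 N down at 2.245 m → arm 2.245 m, τ = 307.1 × 2.245 = 689.4 N·m clockwise.
Sandbag: 28.3 × 9.81 = 277.6 N down at 2.55 m → arm 2.55 m, τ = 277.6 × 2.55 = 707.9 N·m clockwise.
Load: 20.4 × 9.81 = 200.1 N down at 1.63 m → arm 1.63 m, τ = 200.1 × 1.63 = 326.2 N·m clockwise.
Sign: 5.72 × 9.81 = 56.11 N down at 3.59 m → arm 3.59 m, τ = 56.11 × 3.59 = 201.4 N·m clockwise.
Total clockwise load moment = 1925 N·m.
The cable tension T acts at 2.8 m; only its component perpendicular to the beam, T sinθ, produces torque. sin 50.5° = 0.7716.
Balancing moments: T × 2.8 × 0.7716 = 1925, giving T = 1925 / 2.16 = 891 N.

T ≈ 891 N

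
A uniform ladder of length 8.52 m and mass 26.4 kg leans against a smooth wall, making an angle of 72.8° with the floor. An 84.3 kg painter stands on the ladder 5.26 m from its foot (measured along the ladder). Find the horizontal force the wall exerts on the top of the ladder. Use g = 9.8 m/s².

N_wall ≈ 198 N

Sum moments about the foot of the ladder (the floor normal and friction both act there and drop out).
Ladder weight 26.4×9.8 = 258.7 N acts at 4.26 m along the ladder; its horizontal arm is 4.26·cos72.8° = 1.26 m → τ = 326 N·m clockwise.
Painter: 84.3×9.8 = 826.1 N at 5.26 m → arm 1.555 m → τ = 1285 N·m clockwise.
Wall normal N acts horizontally at the top; its moment arm is the height L sinθ = 8.52·sin72.8° = 8.139 m, counterclockwise.
Setting net torque to zero: N × 8.139 = 1611 → N = 198 N.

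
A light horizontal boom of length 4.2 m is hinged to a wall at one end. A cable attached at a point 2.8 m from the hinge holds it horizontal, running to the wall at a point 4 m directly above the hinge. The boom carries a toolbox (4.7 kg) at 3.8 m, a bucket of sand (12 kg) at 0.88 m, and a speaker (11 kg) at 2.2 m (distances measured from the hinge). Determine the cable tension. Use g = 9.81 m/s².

T ≈ 225 N

About the hinge:
Toolbox: 4.7 × 9.81 = 46.11 N down at 3.8 m → arm 3.8 m, τ = 46.11 × 3.8 = 175.2 N·m clockwise.
Bucket of sand: 12 × 9.81 = 117.7 N down at 0.88 m → arm 0.88 m, τ = 117.7 × 0.88 = 103.6 N·m clockwise.
Speaker: 11 × 9.81 = 107.9 N down at 2.2 m → arm 2.2 m, τ = 107.9 × 2.2 = 237.4 N·m clockwise.
Total clockwise load moment = 516.2 N·m.
The cable tension T acts at 2.8 m; only its component perpendicular to the boom, T sinθ, produces torque. sinθ = h/√(h²+d²) = 4/√(4²+2.8²) = 0.8192.
For rotational equilibrium, T × 2.8 × 0.8192 = 516.2, so T = 516.2 / 2.294 = 225 N.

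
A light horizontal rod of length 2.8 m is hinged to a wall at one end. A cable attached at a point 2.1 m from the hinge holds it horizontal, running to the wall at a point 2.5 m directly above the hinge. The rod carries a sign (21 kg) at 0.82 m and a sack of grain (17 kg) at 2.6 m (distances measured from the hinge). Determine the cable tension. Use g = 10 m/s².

T ≈ 382 N

About the hinge:
Sign: 21 × 10 = 210 N down at 0.82 m → arm 0.82 m, τ = 210 × 0.82 = 172.2 N·m clockwise.
Sack of grain: 17 × 10 = 170 N down at 2.6 m → arm 2.6 m, τ = 170 × 2.6 = 442 N·m clockwise.
Total clockwise load moment = 614.2 N·m.
The cable tension T acts at 2.1 m; only its component perpendicular to the rod, T sinθ, produces torque. sinθ = h/√(h²+d²) = 2.5/√(2.5²+2.1²) = 0.7657.
For rotational equilibrium, T × 2.1 × 0.7657 = 614.2, so T = 614.2 / 1.608 = 382 N.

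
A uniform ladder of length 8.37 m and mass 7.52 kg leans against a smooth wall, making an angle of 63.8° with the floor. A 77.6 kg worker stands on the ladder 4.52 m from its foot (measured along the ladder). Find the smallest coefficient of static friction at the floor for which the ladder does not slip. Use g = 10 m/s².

μ_min ≈ 0.264

About the foot of the ladder:
Ladder weight 7.52×10 = 75.2 N acts at 4.185 m along the ladder; its horizontal arm is 4.185·cos63.8° = 1.848 m → τ = 139 N·m clockwise.
Worker: 77.6×10 = 776 N at 4.52 m → arm 1.996 m → τ = 1549 N·m clockwise.
Wall normal N acts horizontally at the top; its moment arm is the height L sinθ = 8.37·sin63.8° = 7.51 m, counterclockwise.
Balancing moments: N × 7.51 = 1688, giving N = 224.8 N.
ΣFx = 0 ⇒ f = N_wall = 224.8 N. ΣFy = 0 ⇒ N_floor = 851.2 N.
μ_min = f / N_floor = 224.8 / 851.2 = 0.264.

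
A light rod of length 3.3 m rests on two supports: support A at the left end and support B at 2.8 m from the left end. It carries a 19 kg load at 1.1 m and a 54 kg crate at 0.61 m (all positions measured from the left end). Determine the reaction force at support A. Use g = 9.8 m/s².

R_A ≈ 527 N

Sum moments about support B (its reaction then has zero moment arm).
Load: 19 × 9.8 = 186.2 N down at 1.1 m → arm 1.7 m, τ = 186.2 × 1.7 = 316.5 N·m counterclockwise.
Crate: 54 × 9.8 = 529.2 N down at 0.61 m → arm 2.19 m, τ = 529.2 × 2.19 = 1159 N·m counterclockwise.
Net load moment about support B = 1476 N·m counterclockwise.
Reaction R at support A is upward at 0 m, arm 2.8 m → moment R × 2.8 clockwise.
Setting net torque to zero: R × 2.8 = 1476 → R = 527 N.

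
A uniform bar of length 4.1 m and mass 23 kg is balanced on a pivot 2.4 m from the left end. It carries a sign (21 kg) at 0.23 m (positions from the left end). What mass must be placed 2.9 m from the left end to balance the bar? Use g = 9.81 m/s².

About the pivot (at 2.4 m from the left end):
Beam weight: 23 × 9.81 = 225.6 N down at 2.05 m → arm 0.35 m, τ = 225.6 × 0.35 = 78.96 N·m counterclockwise.
Sign: 21 × 9.81 = 206 N down at 0.23 m → arm 2.17 m, τ = 206 × 2.17 = 447 N·m counterclockwise.
Net moment of known loads = 526 N·m counterclockwise.
An unknown mass m at 2.9 m has arm 0.5 m; its moment is m·g·0.5 clockwise.
For rotational equilibrium, m × 9.81 × 0.5 = 526, so m = 526 / (9.81 × 0.5) = 107 kg.

m ≈ 107 kg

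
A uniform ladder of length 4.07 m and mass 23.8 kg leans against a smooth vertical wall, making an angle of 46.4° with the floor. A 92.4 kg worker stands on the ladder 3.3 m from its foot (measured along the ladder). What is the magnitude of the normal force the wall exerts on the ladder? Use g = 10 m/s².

Take moments about the foot of the ladder.
Ladder weight 23.8×10 = 238 N acts at 2.035 m along the ladder; its horizontal arm is 2.035·cos46.4° = 1.403 m → τ = 333.9 N·m clockwise.
Worker: 92.4×10 = 924 N at 3.3 m → arm 2.276 m → τ = 2103 N·m clockwise.
Wall normal N acts horizontally at the top; its moment arm is the height L sinθ = 4.07·sin46.4° = 2.947 m, counterclockwise.
For rotational equilibrium, N × 2.947 = 2437, so N = 827 N.

N_wall ≈ 827 N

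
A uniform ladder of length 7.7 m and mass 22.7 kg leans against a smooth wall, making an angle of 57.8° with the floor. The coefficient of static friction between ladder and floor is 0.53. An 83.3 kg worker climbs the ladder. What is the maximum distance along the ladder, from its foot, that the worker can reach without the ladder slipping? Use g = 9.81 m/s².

About the foot of the ladder:
Ladder weight 22.7×9.81 = 222.7 N acts at 3.85 m along the ladder; its horizontal arm is 3.85·cos57.8° = 2.052 m → τ = 457 N·m clockwise.
Worker weight 83.3×9.81 = 817.2 N at distance d → arm d·cos57.8° → τ = 817.2·d·0.5329 clockwise.
Wall normal N at the top has arm L sinθ = 6.516 m counterclockwise, so Στ = 0 gives N·6.516 = 457 + 435.5·d.
ΣFy = 0 ⇒ N_floor = 1040 N, so the maximum friction is μ_s·N_floor = 0.53×1040 = 551.2 N. ΣFx = 0 ⇒ N_wall = f, so at the slipping point N = 551.2 N.
Substituting: 551.2×6.516 = 457 + 435.5·d ⇒ d = (3592 − 457) / 435.5 = 7.2 m.

d ≈ 7.2 m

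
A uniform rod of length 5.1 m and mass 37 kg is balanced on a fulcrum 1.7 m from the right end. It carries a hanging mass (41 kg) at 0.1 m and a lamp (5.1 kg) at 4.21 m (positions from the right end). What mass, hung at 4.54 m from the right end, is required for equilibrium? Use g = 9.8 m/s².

About the fulcrum (at 1.7 m from the right end):
Beam weight: 37 × 9.8 = 362.6 N down at 2.55 m → arm 0.85 m, τ = 362.6 × 0.85 = 308.2 N·m counterclockwise.
Hanging mass: 41 × 9.8 = 401.8 N down at 0.1 m → arm 1.6 m, τ = 401.8 × 1.6 = 642.9 N·m clockwise.
Lamp: 5.1 × 9.8 = 49.98 N down at 4.21 m → arm 2.51 m, τ = 49.98 × 2.51 = 125.4 N·m counterclockwise.
Net moment of known loads = 209.3 N·m clockwise.
An unknown mass m at 4.54 m has arm 2.84 m; its moment is m·g·2.84 counterclockwise.
For rotational equilibrium, m × 9.8 × 2.84 = 209.3, so m = 209.3 / (9.8 × 2.84) = 7.52 kg.

m ≈ 7.52 kg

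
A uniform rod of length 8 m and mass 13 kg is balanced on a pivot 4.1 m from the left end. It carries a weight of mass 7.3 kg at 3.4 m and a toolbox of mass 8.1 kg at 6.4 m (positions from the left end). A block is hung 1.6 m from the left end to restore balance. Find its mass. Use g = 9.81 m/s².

m ≈ 4.89 kg

Take moments about the pivot (at 4.1 m from the left end).
Beam weight: 13 × 9.81 = 127.5 N down at 4 m → arm 0.1 m, τ = 127.5 × 0.1 = 12.75 N·m counterclockwise.
Weight: 7.3 × 9.81 = 71.61 N down at 3.4 m → arm 0.7 m, τ = 71.61 × 0.7 = 50.13 N·m counterclockwise.
Toolbox: 8.1 × 9.81 = 79.46 N down at 6.4 m → arm 2.3 m, τ = 79.46 × 2.3 = 182.8 N·m clockwise.
Net moment of known loads = 119.9 N·m clockwise.
An unknown mass m at 1.6 m has arm 2.5 m; its moment is m·g·2.5 counterclockwise.
For rotational equilibrium, m × 9.81 × 2.5 = 119.9, so m = 119.9 / (9.81 × 2.5) = 4.89 kg.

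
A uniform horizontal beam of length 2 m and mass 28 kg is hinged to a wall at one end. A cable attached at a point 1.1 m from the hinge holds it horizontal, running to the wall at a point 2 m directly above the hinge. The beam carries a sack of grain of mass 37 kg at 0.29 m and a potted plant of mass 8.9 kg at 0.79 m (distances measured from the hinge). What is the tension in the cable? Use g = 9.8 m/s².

T ≈ 465 N

Taking torques about the hinge:
Beam weight: 28 × 9.8 = 274.4 N down at 1 m → arm 1 m, τ = 274.4 × 1 = 274.4 N·m clockwise.
Sack of grain: 37 × 9.8 = 362.6 N down at 0.29 m → arm 0.29 m, τ = 362.6 × 0.29 = 105.2 N·m clockwise.
Potted plant: 8.9 × 9.8 = 87.22 N down at 0.79 m → arm 0.79 m, τ = 87.22 × 0.79 = 68.9 N·m clockwise.
Total clockwise load moment = 448.5 N·m.
The cable tension T acts at 1.1 m; only its component perpendicular to the beam, T sinθ, produces torque. sinθ = h/√(h²+d²) = 2/√(2²+1.1²) = 0.8762.
Balancing moments: T × 1.1 × 0.8762 = 448.5, giving T = 448.5 / 0.9638 = 465 N.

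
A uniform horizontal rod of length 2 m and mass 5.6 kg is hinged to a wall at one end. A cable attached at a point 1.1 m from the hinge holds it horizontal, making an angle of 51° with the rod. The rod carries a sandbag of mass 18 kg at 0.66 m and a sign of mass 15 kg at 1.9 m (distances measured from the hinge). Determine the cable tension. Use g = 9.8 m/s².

T ≈ 527 N

Taking torques about the hinge:
Beam weight: 5.6 × 9.8 = 54.88 N down at 1 m → arm 1 m, τ = 54.88 × 1 = 54.88 N·m clockwise.
Sandbag: 18 × 9.8 = 176.4 N down at 0.66 m → arm 0.66 m, τ = 176.4 × 0.66 = 116.4 N·m clockwise.
Sign: 15 × 9.8 = 147 N down at 1.9 m → arm 1.9 m, τ = 147 × 1.9 = 279.3 N·m clockwise.
Total clockwise load moment = 450.6 N·m.
The cable tension T acts at 1.1 m; only its component perpendicular to the rod, T sinθ, produces torque. sin 51° = 0.7771.
Setting net torque to zero: T × 1.1 × 0.7771 = 450.6 → T = 450.6 / 0.8548 = 527 N.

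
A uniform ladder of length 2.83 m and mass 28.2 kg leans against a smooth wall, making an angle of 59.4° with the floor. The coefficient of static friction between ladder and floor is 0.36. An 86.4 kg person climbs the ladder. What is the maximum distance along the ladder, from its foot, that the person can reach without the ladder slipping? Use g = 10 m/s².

Taking torques about the foot of the ladder:
Ladder weight 28.2×10 = 282 N acts at 1.415 m along the ladder; its horizontal arm is 1.415·cos59.4° = 0.7203 m → τ = 203.1 N·m clockwise.
Person weight 86.4×10 = 864 N at distance d → arm d·cos59.4° → τ = 864·d·0.509 clockwise.
Wall normal N at the top has arm L sinθ = 2.436 m counterclockwise, so Στ = 0 gives N·2.436 = 203.1 + 439.8·d.
ΣFy = 0 ⇒ N_floor = 1146 N, so the maximum friction is μ_s·N_floor = 0.36×1146 = 412.6 N. ΣFx = 0 ⇒ N_wall = f, so at the slipping point N = 412.6 N.
Substituting: 412.6×2.436 = 203.1 + 439.8·d ⇒ d = (1005 − 203.1) / 439.8 = 1.82 m.

d ≈ 1.82 m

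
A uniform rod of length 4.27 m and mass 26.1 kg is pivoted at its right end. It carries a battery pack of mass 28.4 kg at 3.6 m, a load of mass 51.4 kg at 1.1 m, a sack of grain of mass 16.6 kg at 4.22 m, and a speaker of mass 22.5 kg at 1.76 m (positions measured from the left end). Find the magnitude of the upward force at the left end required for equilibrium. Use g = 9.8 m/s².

F ≈ 677 N

Choose the right end as the axis so the unknown pivot reaction has zero arm there.
Beam weight: 26.1 × 9.8 = 255.8 N down at 2.135 m → arm 2.135 m, τ = 255.8 × 2.135 = 546.1 N·m counterclockwise.
Battery pack: 28.4 × 9.8 = 278.3 N down at 3.6 m → arm 0.67 m, τ = 278.3 × 0.67 = 186.5 N·m counterclockwise.
Load: 51.4 × 9.8 = 503.7 N down at 1.1 m → arm 3.17 m, τ = 503.7 × 3.17 = 1597 N·m counterclockwise.
Sack of grain: 16.6 × 9.8 = 162.7 N down at 4.22 m → arm 0.05 m, τ = 162.7 × 0.05 = 8.135 N·m counterclockwise.
Speaker: 22.5 × 9.8 = 220.5 N down at 1.76 m → arm 2.51 m, τ = 220.5 × 2.51 = 553.5 N·m counterclockwise.
Net moment of the loads = 2891 N·m counterclockwise.
The upward force F acts at the left end, arm 4.27 m, giving F × 4.27 clockwise.
Setting net torque to zero: F × 4.27 = 2891 → F = 2891 / 4.27 = 677 N.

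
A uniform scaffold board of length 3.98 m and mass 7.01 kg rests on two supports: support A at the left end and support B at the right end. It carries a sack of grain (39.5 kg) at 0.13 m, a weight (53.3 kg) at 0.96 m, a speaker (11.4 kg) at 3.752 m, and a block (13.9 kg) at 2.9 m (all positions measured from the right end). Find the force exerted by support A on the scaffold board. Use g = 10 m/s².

Choose support B as the axis so its reaction then has zero moment arm.
Beam weight: 7.01 × 10 = 70.1 N down at 1.99 m → arm 1.99 m, τ = 70.1 × 1.99 = 139.5 N·m counterclockwise.
Sack of grain: 39.5 × 10 = 395 N down at 0.13 m → arm 0.13 m, τ = 395 × 0.13 = 51.35 N·m counterclockwise.
Weight: 53.3 × 10 = 533 N down at 0.96 m → arm 0.96 m, τ = 533 × 0.96 = 511.7 N·m counterclockwise.
Speaker: 11.4 × 10 = 114 N down at 3.752 m → arm 3.752 m, τ = 114 × 3.752 = 427.7 N·m counterclockwise.
Block: 13.9 × 10 = 139 N down at 2.9 m → arm 2.9 m, τ = 139 × 2.9 = 403.1 N·m counterclockwise.
Net load moment about support B = 1533 N·m counterclockwise.
Reaction R at support A is upward at 3.98 m, arm 3.98 m → moment R × 3.98 clockwise.
Setting net torque to zero: R × 3.98 = 1533 → R = 385 N.

R_A ≈ 385 N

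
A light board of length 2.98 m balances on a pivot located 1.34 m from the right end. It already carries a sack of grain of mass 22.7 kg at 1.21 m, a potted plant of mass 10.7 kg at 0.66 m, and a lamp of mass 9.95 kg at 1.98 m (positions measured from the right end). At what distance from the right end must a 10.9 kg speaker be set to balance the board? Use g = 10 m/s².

Sum moments about the pivot (at 1.34 m from the right end) (the support reaction has zero arm there).
Sack of grain: 22.7 × 10 = 227 N down at 1.21 m → arm 0.13 m, τ = 227 × 0.13 = 29.51 N·m clockwise.
Potted plant: 10.7 × 10 = 107 N down at 0.66 m → arm 0.68 m, τ = 107 × 0.68 = 72.76 N·m clockwise.
Lamp: 9.95 × 10 = 99.5 N down at 1.98 m → arm 0.64 m, τ = 99.5 × 0.64 = 63.68 N·m counterclockwise.
Net moment of existing loads = 38.59 N·m clockwise.
The speaker weighs 10.9 × 10 = 109 N and must supply an equal counterclockwise moment, so its lever arm about the pivot is 38.59 / 109 = 0.354 m.
That puts it at 1.34 + 0.354 = 1.69 m from the right end.

x ≈ 1.69 m from the right end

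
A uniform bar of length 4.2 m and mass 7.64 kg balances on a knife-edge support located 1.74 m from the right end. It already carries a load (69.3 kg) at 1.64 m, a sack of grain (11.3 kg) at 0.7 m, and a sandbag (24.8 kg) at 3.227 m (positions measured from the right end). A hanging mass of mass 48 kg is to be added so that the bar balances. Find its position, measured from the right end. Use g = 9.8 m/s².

Take moments about the knife-edge support (at 1.74 m from the right end).
Beam weight: 7.64 × 9.8 = 74.87 N down at 2.1 m → arm 0.36 m, τ = 74.87 × 0.36 = 26.95 N·m counterclockwise.
Load: 69.3 × 9.8 = 679.1 N down at 1.64 m → arm 0.1 m, τ = 679.1 × 0.1 = 67.91 N·m clockwise.
Sack of grain: 11.3 × 9.8 = 110.7 N down at 0.7 m → arm 1.04 m, τ = 110.7 × 1.04 = 115.1 N·m clockwise.
Sandbag: 24.8 × 9.8 = 243 N down at 3.227 m → arm 1.487 m, τ = 243 × 1.487 = 361.3 N·m counterclockwise.
Net moment of existing loads = 205.2 N·m counterclockwise.
The hanging mass weighs 48 × 9.8 = 470.4 N and must supply an equal clockwise moment, so its lever arm about the knife-edge support is 205.2 / 470.4 = 0.436 m.
That puts it at 1.74 − 0.436 = 1.3 m from the right end.

x ≈ 1.3 m from the right end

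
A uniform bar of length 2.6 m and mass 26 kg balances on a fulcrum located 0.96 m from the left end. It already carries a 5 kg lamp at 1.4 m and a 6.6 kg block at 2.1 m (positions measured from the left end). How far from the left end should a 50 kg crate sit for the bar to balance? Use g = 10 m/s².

About the fulcrum (at 0.96 m from the left end):
Beam weight: 26 × 10 = 260 N down at 1.3 m → arm 0.34 m, τ = 260 × 0.34 = 88.4 N·m clockwise.
Lamp: 5 × 10 = 50 N down at 1.4 m → arm 0.44 m, τ = 50 × 0.44 = 22 N·m clockwise.
Block: 6.6 × 10 = 66 N down at 2.1 m → arm 1.14 m, τ = 66 × 1.14 = 75.24 N·m clockwise.
Net moment of existing loads = 185.6 N·m clockwise.
The crate weighs 50 × 10 = 500 N and must supply an equal counterclockwise moment, so its lever arm about the fulcrum is 185.6 / 500 = 0.371 m.
That puts it at 0.96 − 0.371 = 0.589 m from the left end.

x ≈ 0.589 m from the left end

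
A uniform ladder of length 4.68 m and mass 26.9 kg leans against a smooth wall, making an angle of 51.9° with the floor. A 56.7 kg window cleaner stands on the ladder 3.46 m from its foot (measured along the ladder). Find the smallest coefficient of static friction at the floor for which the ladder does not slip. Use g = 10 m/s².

μ_min ≈ 0.519

About the foot of the ladder:
Ladder weight 26.9×10 = 269 N acts at 2.34 m along the ladder; its horizontal arm is 2.34·cos51.9° = 1.444 m → τ = 388.4 N·m clockwise.
Window cleaner: 56.7×10 = 567 N at 3.46 m → arm 2.135 m → τ = 1211 N·m clockwise.
Wall normal N acts horizontally at the top; its moment arm is the height L sinθ = 4.68·sin51.9° = 3.683 m, counterclockwise.
Balancing moments: N × 3.683 = 1599, giving N = 434.2 N.
ΣFx = 0 ⇒ f = N_wall = 434.2 N. ΣFy = 0 ⇒ N_floor = 836 N.
μ_min = f / N_floor = 434.2 / 836 = 0.519.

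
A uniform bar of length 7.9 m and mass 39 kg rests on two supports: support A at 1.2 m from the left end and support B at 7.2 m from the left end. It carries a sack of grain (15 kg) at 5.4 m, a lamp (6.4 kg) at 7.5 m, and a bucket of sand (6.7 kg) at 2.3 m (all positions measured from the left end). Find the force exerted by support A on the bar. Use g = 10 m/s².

About support B:
Beam weight: 39 × 10 = 390 N down at 3.95 m → arm 3.25 m, τ = 390 × 3.25 = 1268 N·m counterclockwise.
Sack of grain: 15 × 10 = 150 N down at 5.4 m → arm 1.8 m, τ = 150 × 1.8 = 270 N·m counterclockwise.
Lamp: 6.4 × 10 = 64 N down at 7.5 m → arm 0.3 m, τ = 64 × 0.3 = 19.2 N·m clockwise.
Bucket of sand: 6.7 × 10 = 67 N down at 2.3 m → arm 4.9 m, τ = 67 × 4.9 = 328.3 N·m counterclockwise.
Net load moment about support B = 1847 N·m counterclockwise.
Reaction R at support A is upward at 1.2 m, arm 6 m → moment R × 6 clockwise.
Balancing moments: R × 6 = 1847, giving R = 308 N.

R_A ≈ 308 N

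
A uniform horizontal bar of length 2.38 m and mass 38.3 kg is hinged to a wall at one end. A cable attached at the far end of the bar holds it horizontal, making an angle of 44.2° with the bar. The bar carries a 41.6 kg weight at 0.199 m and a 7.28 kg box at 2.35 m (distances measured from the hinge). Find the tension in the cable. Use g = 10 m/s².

Taking torques about the hinge:
Beam weight: 38.3 × 10 = 383 N down at 1.19 m → arm 1.19 m, τ = 383 × 1.19 = 455.8 N·m clockwise.
Weight: 41.6 × 10 = 416 N down at 0.199 m → arm 0.199 m, τ = 416 × 0.199 = 82.78 N·m clockwise.
Box: 7.28 × 10 = 72.8 N down at 2.35 m → arm 2.35 m, τ = 72.8 × 2.35 = 171.1 N·m clockwise.
Total clockwise load moment = 709.7 N·m.
The cable tension T acts at 2.38 m; only its component perpendicular to the bar, T sinθ, produces torque. sin 44.2° = 0.6972.
Setting net torque to zero: T × 2.38 × 0.6972 = 709.7 → T = 709.7 / 1.659 = 428 N.

T ≈ 428 N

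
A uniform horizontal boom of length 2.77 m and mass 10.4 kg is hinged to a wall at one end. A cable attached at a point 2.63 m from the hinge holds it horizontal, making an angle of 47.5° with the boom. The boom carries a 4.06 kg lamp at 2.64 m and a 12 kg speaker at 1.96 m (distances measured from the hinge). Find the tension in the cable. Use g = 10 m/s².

About the hinge:
Beam weight: 10.4 × 10 = 104 N down at 1.385 m → arm 1.385 m, τ = 104 × 1.385 = 144 N·m clockwise.
Lamp: 4.06 × 10 = 40.6 N down at 2.64 m → arm 2.64 m, τ = 40.6 × 2.64 = 107.2 N·m clockwise.
Speaker: 12 × 10 = 120 N down at 1.96 m → arm 1.96 m, τ = 120 × 1.96 = 235.2 N·m clockwise.
Total clockwise load moment = 486.4 N·m.
The cable tension T acts at 2.63 m; only its component perpendicular to the boom, T sinθ, produces torque. sin 47.5° = 0.7373.
Balancing moments: T × 2.63 × 0.7373 = 486.4, giving T = 486.4 / 1.939 = 251 N.

T ≈ 251 N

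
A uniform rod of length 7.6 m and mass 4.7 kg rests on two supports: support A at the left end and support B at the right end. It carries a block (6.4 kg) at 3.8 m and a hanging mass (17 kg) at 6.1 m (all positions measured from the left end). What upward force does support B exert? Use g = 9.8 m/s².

About support A:
Beam weight: 4.7 × 9.8 = 46.06 N down at 3.8 m → arm 3.8 m, τ = 46.06 × 3.8 = 175 N·m clockwise.
Block: 6.4 × 9.8 = 62.72 N down at 3.8 m → arm 3.8 m, τ = 62.72 × 3.8 = 238.3 N·m clockwise.
Hanging mass: 17 × 9.8 = 166.6 N down at 6.1 m → arm 6.1 m, τ = 166.6 × 6.1 = 1016 N·m clockwise.
Net load moment about support A = 1429 N·m clockwise.
Reaction R at support B is upward at 7.6 m, arm 7.6 m → moment R × 7.6 counterclockwise.
Setting net torque to zero: R × 7.6 = 1429 → R = 188 N.

R_B ≈ 188 N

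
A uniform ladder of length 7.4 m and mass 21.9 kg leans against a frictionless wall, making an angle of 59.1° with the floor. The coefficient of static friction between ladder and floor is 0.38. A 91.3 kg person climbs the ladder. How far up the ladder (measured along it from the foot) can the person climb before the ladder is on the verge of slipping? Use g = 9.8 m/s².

Take moments about the foot of the ladder.
Ladder weight 21.9×9.8 = 214.6 N acts at 3.7 m along the ladder; its horizontal arm is 3.7·cos59.1° = 1.9 m → τ = 407.7 N·m clockwise.
Person weight 91.3×9.8 = 894.7 N at distance d → arm d·cos59.1° → τ = 894.7·d·0.5135 clockwise.
Wall normal N at the top has arm L sinθ = 6.35 m counterclockwise, so Στ = 0 gives N·6.35 = 407.7 + 459.4·d.
ΣFy = 0 ⇒ N_floor = 1109 N, so the maximum friction is μ_s·N_floor = 0.38×1109 = 421.4 N. ΣFx = 0 ⇒ N_wall = f, so at the slipping point N = 421.4 N.
Substituting: 421.4×6.35 = 407.7 + 459.4·d ⇒ d = (2676 − 407.7) / 459.4 = 4.94 m.

d ≈ 4.94 m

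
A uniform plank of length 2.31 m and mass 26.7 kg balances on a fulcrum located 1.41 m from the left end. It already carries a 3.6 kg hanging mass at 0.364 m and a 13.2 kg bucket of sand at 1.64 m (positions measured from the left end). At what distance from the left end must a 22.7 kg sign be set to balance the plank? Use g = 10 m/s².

x ≈ 1.74 m from the left end

Taking torques about the fulcrum (at 1.41 m from the left end):
Beam weight: 26.7 × 10 = 267 N down at 1.155 m → arm 0.255 m, τ = 267 × 0.255 = 68.09 N·m counterclockwise.
Hanging mass: 3.6 × 10 = 36 N down at 0.364 m → arm 1.046 m, τ = 36 × 1.046 = 37.66 N·m counterclockwise.
Bucket of sand: 13.2 × 10 = 132 N down at 1.64 m → arm 0.23 m, τ = 132 × 0.23 = 30.36 N·m clockwise.
Net moment of existing loads = 75.39 N·m counterclockwise.
The sign weighs 22.7 × 10 = 227 N and must supply an equal clockwise moment, so its lever arm about the fulcrum is 75.39 / 227 = 0.332 m.
That puts it at 1.41 + 0.332 = 1.74 m from the left end.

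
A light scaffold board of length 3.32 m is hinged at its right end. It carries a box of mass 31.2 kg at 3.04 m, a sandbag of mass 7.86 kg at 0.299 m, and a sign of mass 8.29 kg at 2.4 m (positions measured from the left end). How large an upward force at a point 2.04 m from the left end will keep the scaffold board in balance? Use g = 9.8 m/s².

F ≈ 307 N

Choose the right end as the axis so the unknown pivot reaction has zero arm there.
Box: 31.2 × 9.8 = 305.8 N down at 3.04 m → arm 0.28 m, τ = 305.8 × 0.28 = 85.62 N·m counterclockwise.
Sandbag: 7.86 × 9.8 = 77.03 N down at 0.299 m → arm 3.021 m, τ = 77.03 × 3.021 = 232.7 N·m counterclockwise.
Sign: 8.29 × 9.8 = 81.24 N down at 2.4 m → arm 0.92 m, τ = 81.24 × 0.92 = 74.74 N·m counterclockwise.
Net moment of the loads = 393.1 N·m counterclockwise.
The upward force F acts at a point 2.04 m from the left end, arm 1.28 m, giving F × 1.28 clockwise.
Setting net torque to zero: F × 1.28 = 393.1 → F = 393.1 / 1.28 = 307 N.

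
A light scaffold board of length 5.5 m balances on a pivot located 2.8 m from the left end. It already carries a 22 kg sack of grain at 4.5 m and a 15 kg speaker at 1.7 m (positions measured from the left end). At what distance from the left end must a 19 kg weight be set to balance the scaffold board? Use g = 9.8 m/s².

x ≈ 1.7 m from the left end

About the pivot (at 2.8 m from the left end):
Sack of grain: 22 × 9.8 = 215.6 N down at 4.5 m → arm 1.7 m, τ = 215.6 × 1.7 = 366.5 N·m clockwise.
Speaker: 15 × 9.8 = 147 N down at 1.7 m → arm 1.1 m, τ = 147 × 1.1 = 161.7 N·m counterclockwise.
Net moment of existing loads = 204.8 N·m clockwise.
The weight weighs 19 × 9.8 = 186.2 N and must supply an equal counterclockwise moment, so its lever arm about the pivot is 204.8 / 186.2 = 1.1 m.
That puts it at 2.8 − 1.1 = 1.7 m from the left end.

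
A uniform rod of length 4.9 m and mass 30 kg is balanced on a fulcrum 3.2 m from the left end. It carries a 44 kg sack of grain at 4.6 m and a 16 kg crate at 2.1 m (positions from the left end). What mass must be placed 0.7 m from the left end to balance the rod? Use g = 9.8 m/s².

Sum moments about the fulcrum (at 3.2 m from the left end) (the support reaction has zero arm there).
Beam weight: 30 × 9.8 = 294 N down at 2.45 m → arm 0.75 m, τ = 294 × 0.75 = 220.5 N·m counterclockwise.
Sack of grain: 44 × 9.8 = 431.2 N down at 4.6 m → arm 1.4 m, τ = 431.2 × 1.4 = 603.7 N·m clockwise.
Crate: 16 × 9.8 = 156.8 N down at 2.1 m → arm 1.1 m, τ = 156.8 × 1.1 = 172.5 N·m counterclockwise.
Net moment of known loads = 210.7 N·m clockwise.
An unknown mass m at 0.7 m has arm 2.5 m; its moment is m·g·2.5 counterclockwise.
Setting net torque to zero: m × 9.8 × 2.5 = 210.7 → m = 210.7 / (9.8 × 2.5) = 8.6 kg.

m ≈ 8.6 kg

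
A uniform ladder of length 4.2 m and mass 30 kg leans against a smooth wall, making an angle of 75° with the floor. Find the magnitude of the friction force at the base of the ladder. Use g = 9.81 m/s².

Take moments about the foot of the ladder.
Ladder weight 30×9.81 = 294.3 N acts at 2.1 m along the ladder; its horizontal arm is 2.1·cos75° = 0.5435 m → τ = 160 N·m clockwise.
Wall normal N acts horizontally at the top; its moment arm is the height L sinθ = 4.2·sin75° = 4.057 m, counterclockwise.
Στ = 0 ⇒ N × 4.057 = 160 ⇒ N = 39.4 N.
ΣFx = 0: friction at the foot balances the wall's push, so f = N_wall = 39.4 N.

f ≈ 39.4 N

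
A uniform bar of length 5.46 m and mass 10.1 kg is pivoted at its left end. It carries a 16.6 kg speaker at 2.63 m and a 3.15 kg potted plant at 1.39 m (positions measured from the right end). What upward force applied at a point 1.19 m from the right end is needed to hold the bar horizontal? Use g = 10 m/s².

F ≈ 205 N

Taking torques about the left end:
Beam weight: 10.1 × 10 = 101 N down at 2.73 m → arm 2.73 m, τ = 101 × 2.73 = 275.7 N·m clockwise.
Speaker: 16.6 × 10 = 166 N down at 2.63 m → arm 2.83 m, τ = 166 × 2.83 = 469.8 N·m clockwise.
Potted plant: 3.15 × 10 = 31.5 N down at 1.39 m → arm 4.07 m, τ = 31.5 × 4.07 = 128.2 N·m clockwise.
Net moment of the loads = 873.7 N·m clockwise.
The upward force F acts at a point 1.19 m from the right end, arm 4.27 m, giving F × 4.27 counterclockwise.
Balancing moments: F × 4.27 = 873.7, giving F = 873.7 / 4.27 = 205 N.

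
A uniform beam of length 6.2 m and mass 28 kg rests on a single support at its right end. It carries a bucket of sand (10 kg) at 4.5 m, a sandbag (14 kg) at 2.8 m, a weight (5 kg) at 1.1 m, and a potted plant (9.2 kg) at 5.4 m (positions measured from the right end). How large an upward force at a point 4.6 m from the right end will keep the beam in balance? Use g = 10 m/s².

F ≈ 492 N

Taking torques about the right end:
Beam weight: 28 × 10 = 280 N down at 3.1 m → arm 3.1 m, τ = 280 × 3.1 = 868 N·m counterclockwise.
Bucket of sand: 10 × 10 = 100 N down at 4.5 m → arm 4.5 m, τ = 100 × 4.5 = 450 N·m counterclockwise.
Sandbag: 14 × 10 = 140 N down at 2.8 m → arm 2.8 m, τ = 140 × 2.8 = 392 N·m counterclockwise.
Weight: 5 × 10 = 50 N down at 1.1 m → arm 1.1 m, τ = 50 × 1.1 = 55 N·m counterclockwise.
Potted plant: 9.2 × 10 = 92 N down at 5.4 m → arm 5.4 m, τ = 92 × 5.4 = 496.8 N·m counterclockwise.
Net moment of the loads = 2262 N·m counterclockwise.
The upward force F acts at a point 4.6 m from the right end, arm 4.6 m, giving F × 4.6 clockwise.
Balancing moments: F × 4.6 = 2262, giving F = 2262 / 4.6 = 492 N.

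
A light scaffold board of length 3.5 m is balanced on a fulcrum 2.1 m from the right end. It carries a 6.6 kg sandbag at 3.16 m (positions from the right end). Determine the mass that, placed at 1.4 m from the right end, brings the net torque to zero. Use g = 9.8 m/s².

Take moments about the fulcrum (at 2.1 m from the right end).
Sandbag: 6.6 × 9.8 = 64.68 N down at 3.16 m → arm 1.06 m, τ = 64.68 × 1.06 = 68.56 N·m counterclockwise.
Net moment of known loads = 68.56 N·m counterclockwise.
An unknown mass m at 1.4 m has arm 0.7 m; its moment is m·g·0.7 clockwise.
Balancing moments: m × 9.8 × 0.7 = 68.56, giving m = 68.56 / (9.8 × 0.7) = 9.99 kg.

m ≈ 9.99 kg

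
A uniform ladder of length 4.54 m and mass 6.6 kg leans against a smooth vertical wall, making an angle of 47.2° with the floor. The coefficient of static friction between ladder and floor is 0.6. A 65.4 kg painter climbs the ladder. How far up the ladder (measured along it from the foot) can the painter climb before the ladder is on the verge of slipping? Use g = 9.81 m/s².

About the foot of the ladder:
Ladder weight 6.6×9.81 = 64.75 N acts at 2.27 m along the ladder; its horizontal arm is 2.27·cos47.2° = 1.542 m → τ = 99.84 N·m clockwise.
Painter weight 65.4×9.81 = 641.6 N at distance d → arm d·cos47.2° → τ = 641.6·d·0.6794 clockwise.
Wall normal N at the top has arm L sinθ = 3.331 m counterclockwise, so Στ = 0 gives N·3.331 = 99.84 + 435.9·d.
ΣFy = 0 ⇒ N_floor = 706.4 N, so the maximum friction is μ_s·N_floor = 0.6×706.4 = 423.8 N. ΣFx = 0 ⇒ N_wall = f, so at the slipping point N = 423.8 N.
Substituting: 423.8×3.331 = 99.84 + 435.9·d ⇒ d = (1412 − 99.84) / 435.9 = 3.01 m.

d ≈ 3.01 m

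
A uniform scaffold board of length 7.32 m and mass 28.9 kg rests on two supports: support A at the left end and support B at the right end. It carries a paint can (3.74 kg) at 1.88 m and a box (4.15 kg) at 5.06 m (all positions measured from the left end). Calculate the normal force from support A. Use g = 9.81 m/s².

R_A ≈ 182 N

Sum moments about support B (its reaction then has zero moment arm).
Beam weight: 28.9 × 9.81 = 283.5 N down at 3.66 m → arm 3.66 m, τ = 283.5 × 3.66 = 1038 N·m counterclockwise.
Paint can: 3.74 × 9.81 = 36.69 N down at 1.88 m → arm 5.44 m, τ = 36.69 × 5.44 = 199.6 N·m counterclockwise.
Box: 4.15 × 9.81 = 40.71 N down at 5.06 m → arm 2.26 m, τ = 40.71 × 2.26 = 92 N·m counterclockwise.
Net load moment about support B = 1330 N·m counterclockwise.
Reaction R at support A is upward at 0 m, arm 7.32 m → moment R × 7.32 clockwise.
Setting net torque to zero: R × 7.32 = 1330 → R = 182 N.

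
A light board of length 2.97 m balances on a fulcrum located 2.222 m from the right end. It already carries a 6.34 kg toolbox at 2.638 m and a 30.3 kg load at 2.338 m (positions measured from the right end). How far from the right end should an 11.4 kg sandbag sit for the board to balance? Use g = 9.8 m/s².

Take moments about the fulcrum (at 2.222 m from the right end).
Toolbox: 6.34 × 9.8 = 62.13 N down at 2.638 m → arm 0.416 m, τ = 62.13 × 0.416 = 25.85 N·m counterclockwise.
Load: 30.3 × 9.8 = 296.9 N down at 2.338 m → arm 0.116 m, τ = 296.9 × 0.116 = 34.44 N·m counterclockwise.
Net moment of existing loads = 60.29 N·m counterclockwise.
The sandbag weighs 11.4 × 9.8 = 111.7 N and must supply an equal clockwise moment, so its lever arm about the fulcrum is 60.29 / 111.7 = 0.54 m.
That puts it at 2.222 − 0.54 = 1.68 m from the right end.

x ≈ 1.68 m from the right end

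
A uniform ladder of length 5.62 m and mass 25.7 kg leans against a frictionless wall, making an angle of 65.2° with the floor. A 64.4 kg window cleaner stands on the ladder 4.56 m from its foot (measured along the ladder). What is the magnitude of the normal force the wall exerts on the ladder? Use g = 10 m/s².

Choose the foot of the ladder as the axis so the floor normal and friction both act there and drop out.
Ladder weight 25.7×10 = 257 N acts at 2.81 m along the ladder; its horizontal arm is 2.81·cos65.2° = 1.179 m → τ = 303 N·m clockwise.
Window cleaner: 64.4×10 = 644 N at 4.56 m → arm 1.913 m → τ = 1232 N·m clockwise.
Wall normal N acts horizontally at the top; its moment arm is the height L sinθ = 5.62·sin65.2° = 5.102 m, counterclockwise.
Setting net torque to zero: N × 5.102 = 1535 → N = 301 N.

N_wall ≈ 301 N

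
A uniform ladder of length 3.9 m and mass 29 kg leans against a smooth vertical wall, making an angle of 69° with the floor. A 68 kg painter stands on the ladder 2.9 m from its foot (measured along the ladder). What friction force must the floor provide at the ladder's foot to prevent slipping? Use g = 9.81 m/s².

f ≈ 245 N

About the foot of the ladder:
Ladder weight 29×9.81 = 284.5 N acts at 1.95 m along the ladder; its horizontal arm is 1.95·cos69° = 0.6988 m → τ = 198.8 N·m clockwise.
Painter: 68×9.81 = 667.1 N at 2.9 m → arm 1.039 m → τ = 693.1 N·m clockwise.
Wall normal N acts horizontally at the top; its moment arm is the height L sinθ = 3.9·sin69° = 3.641 m, counterclockwise.
For rotational equilibrium, N × 3.641 = 891.9, so N = 245 N.
ΣFx = 0: friction at the foot balances the wall's push, so f = N_wall = 245 N.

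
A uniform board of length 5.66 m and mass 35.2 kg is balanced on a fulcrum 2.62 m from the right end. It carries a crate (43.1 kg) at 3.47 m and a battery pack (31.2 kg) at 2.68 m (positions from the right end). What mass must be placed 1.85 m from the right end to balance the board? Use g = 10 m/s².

m ≈ 59.6 kg

Taking torques about the fulcrum (at 2.62 m from the right end):
Beam weight: 35.2 × 10 = 352 N down at 2.83 m → arm 0.21 m, τ = 352 × 0.21 = 73.92 N·m counterclockwise.
Crate: 43.1 × 10 = 431 N down at 3.47 m → arm 0.85 m, τ = 431 × 0.85 = 366.3 N·m counterclockwise.
Battery pack: 31.2 × 10 = 312 N down at 2.68 m → arm 0.06 m, τ = 312 × 0.06 = 18.72 N·m counterclockwise.
Net moment of known loads = 458.9 N·m counterclockwise.
An unknown mass m at 1.85 m has arm 0.77 m; its moment is m·g·0.77 clockwise.
For rotational equilibrium, m × 10 × 0.77 = 458.9, so m = 458.9 / (10 × 0.77) = 59.6 kg.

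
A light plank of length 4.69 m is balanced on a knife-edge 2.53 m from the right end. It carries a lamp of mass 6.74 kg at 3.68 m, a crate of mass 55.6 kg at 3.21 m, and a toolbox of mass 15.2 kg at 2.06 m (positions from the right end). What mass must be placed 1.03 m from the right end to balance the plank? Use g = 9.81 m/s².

Taking torques about the knife-edge (at 2.53 m from the right end):
Lamp: 6.74 × 9.81 = 66.12 N down at 3.68 m → arm 1.15 m, τ = 66.12 × 1.15 = 76.04 N·m counterclockwise.
Crate: 55.6 × 9.81 = 545.4 N down at 3.21 m → arm 0.68 m, τ = 545.4 × 0.68 = 370.9 N·m counterclockwise.
Toolbox: 15.2 × 9.81 = 149.1 N down at 2.06 m → arm 0.47 m, τ = 149.1 × 0.47 = 70.08 N·m clockwise.
Net moment of known loads = 376.9 N·m counterclockwise.
An unknown mass m at 1.03 m has arm 1.5 m; its moment is m·g·1.5 clockwise.
Στ = 0 ⇒ m × 9.81 × 1.5 = 376.9 ⇒ m = 376.9 / (9.81 × 1.5) = 25.6 kg.

m ≈ 25.6 kg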